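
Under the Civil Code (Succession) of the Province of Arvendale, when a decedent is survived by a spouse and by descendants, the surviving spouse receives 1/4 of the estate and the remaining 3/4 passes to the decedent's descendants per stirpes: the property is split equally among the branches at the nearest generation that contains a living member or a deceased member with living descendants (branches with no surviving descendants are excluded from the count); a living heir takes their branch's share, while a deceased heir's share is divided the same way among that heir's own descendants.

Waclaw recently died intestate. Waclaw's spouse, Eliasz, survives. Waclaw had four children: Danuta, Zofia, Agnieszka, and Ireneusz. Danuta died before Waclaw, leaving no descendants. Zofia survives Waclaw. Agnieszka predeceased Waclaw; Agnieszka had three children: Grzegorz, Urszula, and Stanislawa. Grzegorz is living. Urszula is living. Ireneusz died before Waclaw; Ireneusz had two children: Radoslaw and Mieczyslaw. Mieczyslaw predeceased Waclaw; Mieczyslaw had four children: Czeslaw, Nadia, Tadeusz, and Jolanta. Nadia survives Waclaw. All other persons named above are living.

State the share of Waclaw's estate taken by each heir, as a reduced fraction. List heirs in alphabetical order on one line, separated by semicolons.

Czeslaw 1/32; Eliasz 1/4; Grzegorz 1/12; Jolanta 1/32; Nadia 1/32; Radoslaw 1/8; Stanislawa 1/12; Tadeusz 1/32; Urszula 1/12; Zofia 1/4

Eliasz, as surviving spouse, takes 1/4.
The remaining 3/4 passes to Waclaw's descendants per stirpes.
Danuta left no surviving issue, so that branch lapses and is disregarded.
The 3/4 is divided into 3 equal shares of 1/4 among Zofia, Agnieszka, Ireneusz.
Zofia is living and takes 1/4.
Agnieszka predeceased; the 1/4 allotted to Agnieszka's branch passes to Agnieszka's issue by representation.
The 1/4 is divided into 3 equal shares of 1/12 among Grzegorz, Urszula, Stanislawa.
Grzegorz is living and takes 1/12.
Urszula is living and takes 1/12.
Stanislawa is living and takes 1/12.
Ireneusz predeceased; the 1/4 allotted to Ireneusz's branch passes to Ireneusz's issue by representation.
The 1/4 is divided into 2 equal shares of 1/8 among Radoslaw, Mieczyslaw.
Radoslaw is living and takes 1/8.
Mieczyslaw predeceased; the 1/8 allotted to Mieczyslaw's branch passes to Mieczyslaw's issue by representation.
The 1/8 is divided into 4 equal shares of 1/32 among Czeslaw, Nadia, Tadeusz, Jolanta.
Czeslaw is living and takes 1/32.
Nadia is living and takes 1/32.
Tadeusz is living and takes 1/32.
Jolanta is living and takes 1/32.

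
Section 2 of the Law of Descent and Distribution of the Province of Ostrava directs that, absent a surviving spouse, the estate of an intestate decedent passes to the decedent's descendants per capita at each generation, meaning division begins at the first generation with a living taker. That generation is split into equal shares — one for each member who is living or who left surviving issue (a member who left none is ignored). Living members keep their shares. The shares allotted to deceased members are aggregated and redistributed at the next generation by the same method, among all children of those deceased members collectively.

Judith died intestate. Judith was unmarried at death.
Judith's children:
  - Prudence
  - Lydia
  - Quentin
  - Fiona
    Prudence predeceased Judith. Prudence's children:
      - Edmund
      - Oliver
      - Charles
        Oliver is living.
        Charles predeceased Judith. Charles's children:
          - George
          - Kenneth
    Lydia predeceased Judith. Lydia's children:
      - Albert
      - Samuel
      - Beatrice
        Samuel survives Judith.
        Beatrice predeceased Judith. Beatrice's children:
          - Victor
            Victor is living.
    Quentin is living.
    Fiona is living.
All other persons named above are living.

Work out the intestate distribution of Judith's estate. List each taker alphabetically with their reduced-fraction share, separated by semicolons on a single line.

There is no surviving spouse, so the entire estate passes to Judith's descendants per capita at each generation.
At generation 1 (Prudence, Lydia, Quentin, Fiona) there are 4 shares of (1)/4 = 1/4 each.
Living: Quentin and Fiona — each takes 1/4.
Deceased: Prudence and Lydia. Their combined 1/2 is pooled and carried to generation 2.
At generation 2 (Edmund, Oliver, Charles, Albert, Samuel, Beatrice) there are 6 shares of (1/2)/6 = 1/12 each.
Living: Edmund, Oliver, Albert, and Samuel — each takes 1/12.
Deceased: Charles and Beatrice. Their combined 1/6 is pooled and carried to generation 3.
At generation 3 (George, Kenneth, Victor) there are 3 shares of (1/6)/3 = 1/18 each.
Living: George, Kenneth, and Victor — each takes 1/18.

Albert 1/12; Edmund 1/12; Fiona 1/4; George 1/18; Kenneth 1/18; Oliver 1/12; Quentin 1/4; Samuel 1/12; Victor 1/18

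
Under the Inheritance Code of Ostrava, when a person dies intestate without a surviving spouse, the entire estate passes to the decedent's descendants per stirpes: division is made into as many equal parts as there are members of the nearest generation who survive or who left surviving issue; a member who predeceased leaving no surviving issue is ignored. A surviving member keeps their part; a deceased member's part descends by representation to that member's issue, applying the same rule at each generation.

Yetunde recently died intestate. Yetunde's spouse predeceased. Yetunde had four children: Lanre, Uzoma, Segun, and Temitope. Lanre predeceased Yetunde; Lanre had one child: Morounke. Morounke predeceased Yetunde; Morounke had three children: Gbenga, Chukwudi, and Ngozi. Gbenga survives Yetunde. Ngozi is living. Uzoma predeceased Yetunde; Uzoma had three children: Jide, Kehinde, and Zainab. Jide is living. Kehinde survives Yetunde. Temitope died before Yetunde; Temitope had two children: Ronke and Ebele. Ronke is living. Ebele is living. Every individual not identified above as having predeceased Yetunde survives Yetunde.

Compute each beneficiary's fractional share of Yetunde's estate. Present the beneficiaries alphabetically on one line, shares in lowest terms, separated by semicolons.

There is no surviving spouse, so the entire estate passes to Yetunde's descendants per stirpes.
The estate is divided into 4 equal shares of 1/4 among Lanre, Uzoma, Segun, Temitope.
Lanre predeceased; the 1/4 allotted to Lanre's branch passes to Lanre's issue by representation.
Morounke's line is the sole branch at this level, so the full 1/4 passes to Morounke's issue by representation.
The 1/4 is divided into 3 equal shares of 1/12 among Gbenga, Chukwudi, Ngozi.
Gbenga is living and takes 1/12.
Chukwudi is living and takes 1/12.
Ngozi is living and takes 1/12.
Uzoma predeceased; the 1/4 allotted to Uzoma's branch passes to Uzoma's issue by representation.
The 1/4 is divided into 3 equal shares of 1/12 among Jide, Kehinde, Zainab.
Jide is living and takes 1/12.
Kehinde is living and takes 1/12.
Zainab is living and takes 1/12.
Segun is living and takes 1/4.
Temitope predeceased; the 1/4 allotted to Temitope's branch passes to Temitope's issue by representation.
The 1/4 is divided into 2 equal shares of 1/8 among Ronke, Ebele.
Ronke is living and takes 1/8.
Ebele is living and takes 1/8.

Chukwudi 1/12; Ebele 1/8; Gbenga 1/12; Jide 1/12; Kehinde 1/12; Ngozi 1/12; Ronke 1/8; Segun 1/4; Zainab 1/12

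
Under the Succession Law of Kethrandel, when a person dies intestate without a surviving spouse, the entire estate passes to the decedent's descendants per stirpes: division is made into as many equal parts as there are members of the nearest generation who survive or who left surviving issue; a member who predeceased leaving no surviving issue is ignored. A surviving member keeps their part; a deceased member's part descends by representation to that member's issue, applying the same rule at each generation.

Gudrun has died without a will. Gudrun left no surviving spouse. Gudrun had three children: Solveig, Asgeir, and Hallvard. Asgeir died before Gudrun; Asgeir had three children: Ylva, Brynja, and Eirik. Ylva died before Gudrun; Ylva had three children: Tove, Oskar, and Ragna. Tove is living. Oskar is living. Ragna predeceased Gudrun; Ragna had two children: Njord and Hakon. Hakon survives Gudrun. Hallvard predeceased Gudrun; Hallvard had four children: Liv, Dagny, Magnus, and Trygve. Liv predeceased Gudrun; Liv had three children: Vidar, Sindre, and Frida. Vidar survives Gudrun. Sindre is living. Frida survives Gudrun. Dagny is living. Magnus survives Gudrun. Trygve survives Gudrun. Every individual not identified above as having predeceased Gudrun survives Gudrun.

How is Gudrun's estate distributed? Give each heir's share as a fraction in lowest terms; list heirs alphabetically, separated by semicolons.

There is no surviving spouse, so the entire estate passes to Gudrun's descendants per stirpes.
The estate is divided into 3 equal shares of 1/3 among Solveig, Asgeir, Hallvard.
Solveig is living and takes 1/3.
Asgeir predeceased; the 1/3 allotted to Asgeir's branch passes to Asgeir's issue by representation.
The 1/3 is divided into 3 equal shares of 1/9 among Ylva, Brynja, Eirik.
Ylva predeceased; the 1/9 allotted to Ylva's branch passes to Ylva's issue by representation.
The 1/9 is divided into 3 equal shares of 1/27 among Tove, Oskar, Ragna.
Tove is living and takes 1/27.
Oskar is living and takes 1/27.
Ragna predeceased; the 1/27 allotted to Ragna's branch passes to Ragna's issue by representation.
The 1/27 is divided into 2 equal shares of 1/54 among Njord, Hakon.
Njord is living and takes 1/54.
Hakon is living and takes 1/54.
Brynja is living and takes 1/9.
Eirik is living and takes 1/9.
Hallvard predeceased; the 1/3 allotted to Hallvard's branch passes to Hallvard's issue by representation.
The 1/3 is divided into 4 equal shares of 1/12 among Liv, Dagny, Magnus, Trygve.
Liv predeceased; the 1/12 allotted to Liv's branch passes to Liv's issue by representation.
The 1/12 is divided into 3 equal shares of 1/36 among Vidar, Sindre, Frida.
Vidar is living and takes 1/36.
Sindre is living and takes 1/36.
Frida is living and takes 1/36.
Dagny is living and takes 1/12.
Magnus is living and takes 1/12.
Trygve is living and takes 1/12.

Brynja 1/9; Dagny 1/12; Eirik 1/9; Frida 1/36; Hakon 1/54; Magnus 1/12; Njord 1/54; Oskar 1/27; Sindre 1/36; Solveig 1/3; Tove 1/27; Trygve 1/12; Vidar 1/36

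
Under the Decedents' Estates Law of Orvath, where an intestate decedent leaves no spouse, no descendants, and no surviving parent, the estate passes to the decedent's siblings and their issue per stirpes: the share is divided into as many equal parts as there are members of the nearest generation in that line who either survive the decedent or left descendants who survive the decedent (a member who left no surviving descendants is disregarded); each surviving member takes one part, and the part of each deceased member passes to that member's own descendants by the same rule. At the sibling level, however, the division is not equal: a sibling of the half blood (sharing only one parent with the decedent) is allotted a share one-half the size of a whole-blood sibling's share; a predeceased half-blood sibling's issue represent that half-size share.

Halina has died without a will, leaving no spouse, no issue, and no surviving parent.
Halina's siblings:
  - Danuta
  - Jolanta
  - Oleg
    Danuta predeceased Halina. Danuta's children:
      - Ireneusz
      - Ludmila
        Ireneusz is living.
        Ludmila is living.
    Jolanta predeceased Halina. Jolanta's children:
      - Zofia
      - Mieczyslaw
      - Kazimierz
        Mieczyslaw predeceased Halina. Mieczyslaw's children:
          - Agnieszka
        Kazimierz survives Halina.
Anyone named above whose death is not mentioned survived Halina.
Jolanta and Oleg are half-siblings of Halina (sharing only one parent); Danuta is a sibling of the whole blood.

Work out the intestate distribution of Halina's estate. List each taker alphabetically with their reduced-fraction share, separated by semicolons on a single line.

Agnieszka 1/12; Ireneusz 1/4; Kazimierz 1/12; Ludmila 1/4; Oleg 1/4; Zofia 1/12

No spouse, descendants, or parent survives, so the estate passes to Halina's siblings per stirpes.
Half-blood siblings count for one-half the weight of whole-blood siblings at the initial division.
Dividing 1 in proportion to weights (total weight 2): Danuta (weight 1) → 1/2; Jolanta (weight 1/2) → 1/4; Oleg (weight 1/2) → 1/4.
Danuta predeceased; the 1/2 allotted to Danuta's branch passes to Danuta's issue by representation.
The 1/2 is divided into 2 equal shares of 1/4 among Ireneusz, Ludmila.
Ireneusz is living and takes 1/4.
Ludmila is living and takes 1/4.
Jolanta predeceased; the 1/4 allotted to Jolanta's branch passes to Jolanta's issue by representation.
The 1/4 is divided into 3 equal shares of 1/12 among Zofia, Mieczyslaw, Kazimierz.
Zofia is living and takes 1/12.
Mieczyslaw predeceased; the 1/12 allotted to Mieczyslaw's branch passes to Mieczyslaw's issue by representation.
Agnieszka is the sole taker at this level and receives the full 1/12.
Kazimierz is living and takes 1/12.
Oleg is living and takes 1/4.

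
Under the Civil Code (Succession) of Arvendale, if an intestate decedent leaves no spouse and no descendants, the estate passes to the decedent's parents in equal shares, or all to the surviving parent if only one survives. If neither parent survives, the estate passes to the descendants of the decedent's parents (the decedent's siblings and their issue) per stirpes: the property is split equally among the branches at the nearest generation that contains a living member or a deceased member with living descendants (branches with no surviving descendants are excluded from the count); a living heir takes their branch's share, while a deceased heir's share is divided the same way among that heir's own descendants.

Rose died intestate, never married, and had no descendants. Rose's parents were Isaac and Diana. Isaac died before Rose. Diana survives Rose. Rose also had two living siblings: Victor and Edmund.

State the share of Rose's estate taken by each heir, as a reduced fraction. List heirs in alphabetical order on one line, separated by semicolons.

Only one parent, Diana, survives, so Diana takes the entire estate. The siblings take nothing because a surviving parent has priority.

Diana 1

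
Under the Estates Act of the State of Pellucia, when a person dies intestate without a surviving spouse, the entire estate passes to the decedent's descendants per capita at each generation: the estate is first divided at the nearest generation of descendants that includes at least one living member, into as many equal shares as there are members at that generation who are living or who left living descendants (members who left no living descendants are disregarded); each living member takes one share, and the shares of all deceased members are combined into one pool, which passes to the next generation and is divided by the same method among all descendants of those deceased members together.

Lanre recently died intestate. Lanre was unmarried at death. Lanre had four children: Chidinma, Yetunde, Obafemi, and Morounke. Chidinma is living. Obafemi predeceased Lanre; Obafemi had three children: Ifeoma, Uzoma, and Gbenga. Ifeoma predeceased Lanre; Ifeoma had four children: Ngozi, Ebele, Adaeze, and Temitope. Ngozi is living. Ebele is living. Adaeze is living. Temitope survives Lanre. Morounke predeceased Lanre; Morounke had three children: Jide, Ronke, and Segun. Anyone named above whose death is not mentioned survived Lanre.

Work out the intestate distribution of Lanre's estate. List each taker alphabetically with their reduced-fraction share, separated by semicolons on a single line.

Adaeze 1/48; Chidinma 1/4; Ebele 1/48; Gbenga 1/12; Jide 1/12; Ngozi 1/48; Ronke 1/12; Segun 1/12; Temitope 1/48; Uzoma 1/12; Yetunde 1/4

There is no surviving spouse, so the entire estate passes to Lanre's descendants per capita at each generation.
At generation 1 (Chidinma, Yetunde, Obafemi, Morounke) there are 4 shares of (1)/4 = 1/4 each.
Living: Chidinma and Yetunde — each takes 1/4.
Deceased: Obafemi and Morounke. Their combined 1/2 is pooled and carried to generation 2.
At generation 2 (Ifeoma, Uzoma, Gbenga, Jide, Ronke, Segun) there are 6 shares of (1/2)/6 = 1/12 each.
Living: Uzoma, Gbenga, Jide, Ronke, and Segun — each takes 1/12.
Deceased: Ifeoma. That 1/12 share is carried to generation 3.
At generation 3 (Ngozi, Ebele, Adaeze, Temitope) there are 4 shares of (1/12)/4 = 1/48 each.
Living: Ngozi, Ebele, Adaeze, and Temitope — each takes 1/48.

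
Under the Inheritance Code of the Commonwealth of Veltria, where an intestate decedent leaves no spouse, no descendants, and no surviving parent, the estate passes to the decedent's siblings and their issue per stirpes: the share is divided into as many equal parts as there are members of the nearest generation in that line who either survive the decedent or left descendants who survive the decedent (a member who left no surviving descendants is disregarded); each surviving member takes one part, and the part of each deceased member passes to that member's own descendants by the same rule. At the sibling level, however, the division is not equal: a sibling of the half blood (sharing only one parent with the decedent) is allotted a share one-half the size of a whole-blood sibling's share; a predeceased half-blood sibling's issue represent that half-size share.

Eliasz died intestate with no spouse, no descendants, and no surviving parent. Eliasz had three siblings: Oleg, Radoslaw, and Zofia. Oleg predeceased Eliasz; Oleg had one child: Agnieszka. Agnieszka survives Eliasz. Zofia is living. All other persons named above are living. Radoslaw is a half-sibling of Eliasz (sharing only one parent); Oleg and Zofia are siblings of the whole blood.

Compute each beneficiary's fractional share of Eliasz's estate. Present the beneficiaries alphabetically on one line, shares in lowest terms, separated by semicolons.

No spouse, descendants, or parent survives, so the estate passes to Eliasz's siblings per stirpes.
Half-blood siblings count for one-half the weight of whole-blood siblings at the initial division.
Dividing 1 in proportion to weights (total weight 5/2): Oleg (weight 1) → 2/5; Radoslaw (weight 1/2) → 1/5; Zofia (weight 1) → 2/5.
Oleg predeceased; the 2/5 allotted to Oleg's branch passes to Oleg's issue by representation.
Agnieszka is the sole taker at this level and receives the full 2/5.
Radoslaw is living and takes 1/5.
Zofia is living and takes 2/5.

Agnieszka 2/5; Radoslaw 1/5; Zofia 2/5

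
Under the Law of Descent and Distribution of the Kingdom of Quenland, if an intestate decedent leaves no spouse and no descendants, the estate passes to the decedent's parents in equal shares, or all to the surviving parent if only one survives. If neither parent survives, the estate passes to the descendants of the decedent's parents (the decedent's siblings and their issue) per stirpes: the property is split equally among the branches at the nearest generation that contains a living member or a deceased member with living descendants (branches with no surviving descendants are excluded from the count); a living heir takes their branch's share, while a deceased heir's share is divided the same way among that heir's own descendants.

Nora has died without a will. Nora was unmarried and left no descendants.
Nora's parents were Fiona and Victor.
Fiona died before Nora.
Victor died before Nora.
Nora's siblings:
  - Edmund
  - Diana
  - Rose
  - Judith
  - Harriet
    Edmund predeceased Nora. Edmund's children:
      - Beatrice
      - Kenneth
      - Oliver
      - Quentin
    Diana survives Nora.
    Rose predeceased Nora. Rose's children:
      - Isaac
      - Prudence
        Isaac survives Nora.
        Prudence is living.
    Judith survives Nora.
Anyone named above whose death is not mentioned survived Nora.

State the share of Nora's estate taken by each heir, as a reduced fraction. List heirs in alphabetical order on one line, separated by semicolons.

Beatrice 1/20; Diana 1/5; Harriet 1/5; Isaac 1/10; Judith 1/5; Kenneth 1/20; Oliver 1/20; Prudence 1/10; Quentin 1/20

Neither parent survives and there are no descendants, so the estate passes to Nora's siblings and their issue per stirpes.
The estate is divided into 5 equal shares of 1/5 among Edmund, Diana, Rose, Judith, Harriet.
Edmund predeceased; the 1/5 allotted to Edmund's branch passes to Edmund's issue by representation.
The 1/5 is divided into 4 equal shares of 1/20 among Beatrice, Kenneth, Oliver, Quentin.
Beatrice is living and takes 1/20.
Kenneth is living and takes 1/20.
Oliver is living and takes 1/20.
Quentin is living and takes 1/20.
Diana is living and takes 1/5.
Rose predeceased; the 1/5 allotted to Rose's branch passes to Rose's issue by representation.
The 1/5 is divided into 2 equal shares of 1/10 among Isaac, Prudence.
Isaac is living and takes 1/10.
Prudence is living and takes 1/10.
Judith is living and takes 1/5.
Harriet is living and takes 1/5.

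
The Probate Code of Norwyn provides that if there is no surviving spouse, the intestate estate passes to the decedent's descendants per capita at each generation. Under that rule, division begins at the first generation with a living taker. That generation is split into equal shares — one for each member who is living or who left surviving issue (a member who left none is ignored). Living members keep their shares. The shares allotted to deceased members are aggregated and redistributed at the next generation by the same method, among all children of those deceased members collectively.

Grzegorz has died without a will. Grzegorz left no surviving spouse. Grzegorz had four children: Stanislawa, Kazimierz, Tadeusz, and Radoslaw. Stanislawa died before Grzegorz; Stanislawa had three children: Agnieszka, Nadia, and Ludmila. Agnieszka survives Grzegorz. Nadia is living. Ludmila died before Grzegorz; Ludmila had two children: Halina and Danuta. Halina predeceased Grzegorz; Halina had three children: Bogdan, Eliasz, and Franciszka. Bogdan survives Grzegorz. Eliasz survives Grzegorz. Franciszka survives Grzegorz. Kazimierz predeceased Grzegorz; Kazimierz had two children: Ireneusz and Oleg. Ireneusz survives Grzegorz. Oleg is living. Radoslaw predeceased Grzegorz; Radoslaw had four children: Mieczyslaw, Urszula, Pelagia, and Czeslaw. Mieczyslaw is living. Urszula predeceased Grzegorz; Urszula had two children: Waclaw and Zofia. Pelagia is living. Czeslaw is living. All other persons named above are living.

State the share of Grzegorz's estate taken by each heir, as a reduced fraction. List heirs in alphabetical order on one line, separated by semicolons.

Agnieszka 1/12; Bogdan 1/72; Czeslaw 1/12; Danuta 1/24; Eliasz 1/72; Franciszka 1/72; Ireneusz 1/12; Mieczyslaw 1/12; Nadia 1/12; Oleg 1/12; Pelagia 1/12; Tadeusz 1/4; Waclaw 1/24; Zofia 1/24

There is no surviving spouse, so the entire estate passes to Grzegorz's descendants per capita at each generation.
At generation 1 (Stanislawa, Kazimierz, Tadeusz, Radoslaw) there are 4 shares of (1)/4 = 1/4 each.
Living: Tadeusz — each takes 1/4.
Deceased: Stanislawa, Kazimierz, and Radoslaw. Their combined 3/4 is pooled and carried to generation 2.
At generation 2 (Agnieszka, Nadia, Ludmila, Ireneusz, Oleg, Mieczyslaw, Urszula, Pelagia, Czeslaw) there are 9 shares of (3/4)/9 = 1/12 each.
Living: Agnieszka, Nadia, Ireneusz, Oleg, Mieczyslaw, Pelagia, and Czeslaw — each takes 1/12.
Deceased: Ludmila and Urszula. Their combined 1/6 is pooled and carried to generation 3.
At generation 3 (Halina, Danuta, Waclaw, Zofia) there are 4 shares of (1/6)/4 = 1/24 each.
Living: Danuta, Waclaw, and Zofia — each takes 1/24.
Deceased: Halina. That 1/24 share is carried to generation 4.
At generation 4 (Bogdan, Eliasz, Franciszka) there are 3 shares of (1/24)/3 = 1/72 each.
Living: Bogdan, Eliasz, and Franciszka — each takes 1/72.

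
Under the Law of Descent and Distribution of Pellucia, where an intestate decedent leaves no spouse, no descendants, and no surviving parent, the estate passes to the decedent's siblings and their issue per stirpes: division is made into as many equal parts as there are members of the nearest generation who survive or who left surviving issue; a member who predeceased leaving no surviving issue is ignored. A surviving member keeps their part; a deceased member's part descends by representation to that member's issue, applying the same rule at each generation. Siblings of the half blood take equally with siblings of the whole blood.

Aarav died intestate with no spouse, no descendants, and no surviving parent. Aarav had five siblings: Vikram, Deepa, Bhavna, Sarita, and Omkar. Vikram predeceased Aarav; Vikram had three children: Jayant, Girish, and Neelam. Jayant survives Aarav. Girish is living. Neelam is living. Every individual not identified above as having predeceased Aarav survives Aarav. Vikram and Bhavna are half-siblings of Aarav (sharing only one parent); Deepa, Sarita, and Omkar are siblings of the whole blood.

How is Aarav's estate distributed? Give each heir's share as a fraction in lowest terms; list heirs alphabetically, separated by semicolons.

Bhavna 1/5; Deepa 1/5; Girish 1/15; Jayant 1/15; Neelam 1/15; Omkar 1/5; Sarita 1/5

No spouse, descendants, or parent survives, so the estate passes to Aarav's siblings per stirpes.
Half-blood and whole-blood siblings take equally under the stated rule.
The estate is divided into 5 equal shares of 1/5 among Vikram, Deepa, Bhavna, Sarita, Omkar.
Vikram predeceased; the 1/5 allotted to Vikram's branch passes to Vikram's issue by representation.
The 1/5 is divided into 3 equal shares of 1/15 among Jayant, Girish, Neelam.
Jayant is living and takes 1/15.
Girish is living and takes 1/15.
Neelam is living and takes 1/15.
Deepa is living and takes 1/5.
Bhavna is living and takes 1/5.
Sarita is living and takes 1/5.
Omkar is living and takes 1/5.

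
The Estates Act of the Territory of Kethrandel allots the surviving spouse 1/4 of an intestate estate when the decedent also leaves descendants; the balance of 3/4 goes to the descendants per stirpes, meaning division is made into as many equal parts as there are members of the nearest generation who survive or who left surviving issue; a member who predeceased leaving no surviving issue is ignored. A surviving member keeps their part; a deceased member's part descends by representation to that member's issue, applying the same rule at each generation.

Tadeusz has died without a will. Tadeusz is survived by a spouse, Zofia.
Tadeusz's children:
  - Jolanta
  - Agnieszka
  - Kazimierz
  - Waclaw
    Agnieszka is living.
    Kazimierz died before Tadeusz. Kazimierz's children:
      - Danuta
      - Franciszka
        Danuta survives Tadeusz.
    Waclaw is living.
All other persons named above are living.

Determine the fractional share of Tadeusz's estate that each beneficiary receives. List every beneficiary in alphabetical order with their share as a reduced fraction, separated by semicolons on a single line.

Zofia, as surviving spouse, takes 1/4.
The remaining 3/4 passes to Tadeusz's descendants per stirpes.
The 3/4 is divided into 4 equal shares of 3/16 among Jolanta, Agnieszka, Kazimierz, Waclaw.
Jolanta is living and takes 3/16.
Agnieszka is living and takes 3/16.
Kazimierz predeceased; the 3/16 allotted to Kazimierz's branch passes to Kazimierz's issue by representation.
The 3/16 is divided into 2 equal shares of 3/32 among Danuta, Franciszka.
Danuta is living and takes 3/32.
Franciszka is living and takes 3/32.
Waclaw is living and takes 3/16.

Agnieszka 3/16; Danuta 3/32; Franciszka 3/32; Jolanta 3/16; Waclaw 3/16; Zofia 1/4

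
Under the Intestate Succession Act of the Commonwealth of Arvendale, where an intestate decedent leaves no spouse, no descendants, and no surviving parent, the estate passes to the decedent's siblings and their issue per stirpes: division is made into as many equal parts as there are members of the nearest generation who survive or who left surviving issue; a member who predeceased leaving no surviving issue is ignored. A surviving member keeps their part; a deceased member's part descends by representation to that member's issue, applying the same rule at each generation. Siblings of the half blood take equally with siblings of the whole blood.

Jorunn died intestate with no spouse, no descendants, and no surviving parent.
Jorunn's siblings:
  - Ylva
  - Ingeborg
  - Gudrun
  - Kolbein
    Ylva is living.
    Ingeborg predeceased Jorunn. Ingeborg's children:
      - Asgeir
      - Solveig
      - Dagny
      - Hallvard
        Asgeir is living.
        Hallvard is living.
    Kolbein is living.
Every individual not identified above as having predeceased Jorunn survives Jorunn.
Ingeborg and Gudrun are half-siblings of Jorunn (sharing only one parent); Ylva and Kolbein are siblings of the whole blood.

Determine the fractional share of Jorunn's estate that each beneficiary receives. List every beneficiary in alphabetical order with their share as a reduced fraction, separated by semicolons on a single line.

Asgeir 1/16; Dagny 1/16; Gudrun 1/4; Hallvard 1/16; Kolbein 1/4; Solveig 1/16; Ylva 1/4

No spouse, descendants, or parent survives, so the estate passes to Jorunn's siblings per stirpes.
Half-blood and whole-blood siblings take equally under the stated rule.
The estate is divided into 4 equal shares of 1/4 among Ylva, Ingeborg, Gudrun, Kolbein.
Ylva is living and takes 1/4.
Ingeborg predeceased; the 1/4 allotted to Ingeborg's branch passes to Ingeborg's issue by representation.
The 1/4 is divided into 4 equal shares of 1/16 among Asgeir, Solveig, Dagny, Hallvard.
Asgeir is living and takes 1/16.
Solveig is living and takes 1/16.
Dagny is living and takes 1/16.
Hallvard is living and takes 1/16.
Gudrun is living and takes 1/4.
Kolbein is living and takes 1/4.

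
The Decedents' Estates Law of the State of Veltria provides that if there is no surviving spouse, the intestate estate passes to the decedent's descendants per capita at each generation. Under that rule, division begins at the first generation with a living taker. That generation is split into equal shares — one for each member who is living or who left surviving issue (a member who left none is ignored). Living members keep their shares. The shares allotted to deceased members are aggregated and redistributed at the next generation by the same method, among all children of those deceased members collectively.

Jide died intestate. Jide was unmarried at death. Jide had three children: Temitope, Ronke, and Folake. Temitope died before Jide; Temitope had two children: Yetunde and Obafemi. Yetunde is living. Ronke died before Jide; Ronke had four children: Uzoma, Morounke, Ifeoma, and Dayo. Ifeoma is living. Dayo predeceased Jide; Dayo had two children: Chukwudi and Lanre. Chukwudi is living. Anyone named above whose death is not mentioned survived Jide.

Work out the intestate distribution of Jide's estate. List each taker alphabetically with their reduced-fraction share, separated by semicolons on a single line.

Chukwudi 1/18; Folake 1/3; Ifeoma 1/9; Lanre 1/18; Morounke 1/9; Obafemi 1/9; Uzoma 1/9; Yetunde 1/9

There is no surviving spouse, so the entire estate passes to Jide's descendants per capita at each generation.
At generation 1 (Temitope, Ronke, Folake) there are 3 shares of (1)/3 = 1/3 each.
Living: Folake — each takes 1/3.
Deceased: Temitope and Ronke. Their combined 2/3 is pooled and carried to generation 2.
At generation 2 (Yetunde, Obafemi, Uzoma, Morounke, Ifeoma, Dayo) there are 6 shares of (2/3)/6 = 1/9 each.
Living: Yetunde, Obafemi, Uzoma, Morounke, and Ifeoma — each takes 1/9.
Deceased: Dayo. That 1/9 share is carried to generation 3.
At generation 3 (Chukwudi, Lanre) there are 2 shares of (1/9)/2 = 1/18 each.
Living: Chukwudi and Lanre — each takes 1/18.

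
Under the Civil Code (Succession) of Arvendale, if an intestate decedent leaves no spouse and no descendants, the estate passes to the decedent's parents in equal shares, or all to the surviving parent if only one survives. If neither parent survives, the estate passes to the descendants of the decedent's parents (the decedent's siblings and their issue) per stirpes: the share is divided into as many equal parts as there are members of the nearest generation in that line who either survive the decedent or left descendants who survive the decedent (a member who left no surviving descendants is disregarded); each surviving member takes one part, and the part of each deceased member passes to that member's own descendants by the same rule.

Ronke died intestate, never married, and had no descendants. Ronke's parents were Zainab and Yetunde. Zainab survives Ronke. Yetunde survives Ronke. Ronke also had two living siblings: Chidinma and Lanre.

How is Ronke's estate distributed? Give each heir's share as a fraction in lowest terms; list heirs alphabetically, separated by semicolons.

Both parents survive, so Zainab and Yetunde each take 1/2. The siblings take nothing because a surviving parent has priority.

Yetunde 1/2; Zainab 1/2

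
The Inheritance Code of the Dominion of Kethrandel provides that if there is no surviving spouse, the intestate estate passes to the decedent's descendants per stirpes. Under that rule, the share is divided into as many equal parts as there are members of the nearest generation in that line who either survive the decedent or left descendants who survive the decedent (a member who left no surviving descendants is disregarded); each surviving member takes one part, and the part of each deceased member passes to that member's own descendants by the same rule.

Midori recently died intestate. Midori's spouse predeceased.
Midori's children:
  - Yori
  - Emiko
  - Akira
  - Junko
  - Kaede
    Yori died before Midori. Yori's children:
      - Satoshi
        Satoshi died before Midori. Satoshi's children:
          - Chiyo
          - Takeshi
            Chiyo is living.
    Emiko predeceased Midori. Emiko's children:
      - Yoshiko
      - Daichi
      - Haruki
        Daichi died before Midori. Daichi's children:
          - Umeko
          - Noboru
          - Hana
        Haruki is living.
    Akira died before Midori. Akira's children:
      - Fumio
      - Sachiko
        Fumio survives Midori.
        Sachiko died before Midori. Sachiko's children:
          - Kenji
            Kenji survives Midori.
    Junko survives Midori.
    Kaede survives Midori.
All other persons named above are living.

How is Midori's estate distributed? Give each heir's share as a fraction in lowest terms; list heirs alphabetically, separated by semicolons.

There is no surviving spouse, so the entire estate passes to Midori's descendants per stirpes.
The estate is divided into 5 equal shares of 1/5 among Yori, Emiko, Akira, Junko, Kaede.
Yori predeceased; the 1/5 allotted to Yori's branch passes to Yori's issue by representation.
Satoshi's line is the sole branch at this level, so the full 1/5 passes to Satoshi's issue by representation.
The 1/5 is divided into 2 equal shares of 1/10 among Chiyo, Takeshi.
Chiyo is living and takes 1/10.
Takeshi is living and takes 1/10.
Emiko predeceased; the 1/5 allotted to Emiko's branch passes to Emiko's issue by representation.
The 1/5 is divided into 3 equal shares of 1/15 among Yoshiko, Daichi, Haruki.
Yoshiko is living and takes 1/15.
Daichi predeceased; the 1/15 allotted to Daichi's branch passes to Daichi's issue by representation.
The 1/15 is divided into 3 equal shares of 1/45 among Umeko, Noboru, Hana.
Umeko is living and takes 1/45.
Noboru is living and takes 1/45.
Hana is living and takes 1/45.
Haruki is living and takes 1/15.
Akira predeceased; the 1/5 allotted to Akira's branch passes to Akira's issue by representation.
The 1/5 is divided into 2 equal shares of 1/10 among Fumio, Sachiko.
Fumio is living and takes 1/10.
Sachiko predeceased; the 1/10 allotted to Sachiko's branch passes to Sachiko's issue by representation.
Kenji is the sole taker at this level and receives the full 1/10.
Junko is living and takes 1/5.
Kaede is living and takes 1/5.

Chiyo 1/10; Fumio 1/10; Hana 1/45; Haruki 1/15; Junko 1/5; Kaede 1/5; Kenji 1/10; Noboru 1/45; Takeshi 1/10; Umeko 1/45; Yoshiko 1/15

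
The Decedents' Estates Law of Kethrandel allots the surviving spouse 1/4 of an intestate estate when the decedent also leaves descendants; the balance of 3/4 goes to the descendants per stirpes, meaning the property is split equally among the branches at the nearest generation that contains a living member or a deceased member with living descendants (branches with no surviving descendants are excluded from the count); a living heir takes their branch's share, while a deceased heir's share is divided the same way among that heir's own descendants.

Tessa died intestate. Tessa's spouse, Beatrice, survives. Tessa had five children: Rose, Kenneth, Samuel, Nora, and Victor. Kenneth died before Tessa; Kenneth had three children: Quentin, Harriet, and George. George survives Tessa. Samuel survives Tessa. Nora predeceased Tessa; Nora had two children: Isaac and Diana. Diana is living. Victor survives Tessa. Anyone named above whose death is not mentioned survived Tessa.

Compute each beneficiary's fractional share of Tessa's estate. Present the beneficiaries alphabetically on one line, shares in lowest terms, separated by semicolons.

Beatrice 1/4; Diana 3/40; George 1/20; Harriet 1/20; Isaac 3/40; Quentin 1/20; Rose 3/20; Samuel 3/20; Victor 3/20

Beatrice, as surviving spouse, takes 1/4.
The remaining 3/4 passes to Tessa's descendants per stirpes.
The 3/4 is divided into 5 equal shares of 3/20 among Rose, Kenneth, Samuel, Nora, Victor.
Rose is living and takes 3/20.
Kenneth predeceased; the 3/20 allotted to Kenneth's branch passes to Kenneth's issue by representation.
The 3/20 is divided into 3 equal shares of 1/20 among Quentin, Harriet, George.
Quentin is living and takes 1/20.
Harriet is living and takes 1/20.
George is living and takes 1/20.
Samuel is living and takes 3/20.
Nora predeceased; the 3/20 allotted to Nora's branch passes to Nora's issue by representation.
The 3/20 is divided into 2 equal shares of 3/40 among Isaac, Diana.
Isaac is living and takes 3/40.
Diana is living and takes 3/40.
Victor is living and takes 3/20.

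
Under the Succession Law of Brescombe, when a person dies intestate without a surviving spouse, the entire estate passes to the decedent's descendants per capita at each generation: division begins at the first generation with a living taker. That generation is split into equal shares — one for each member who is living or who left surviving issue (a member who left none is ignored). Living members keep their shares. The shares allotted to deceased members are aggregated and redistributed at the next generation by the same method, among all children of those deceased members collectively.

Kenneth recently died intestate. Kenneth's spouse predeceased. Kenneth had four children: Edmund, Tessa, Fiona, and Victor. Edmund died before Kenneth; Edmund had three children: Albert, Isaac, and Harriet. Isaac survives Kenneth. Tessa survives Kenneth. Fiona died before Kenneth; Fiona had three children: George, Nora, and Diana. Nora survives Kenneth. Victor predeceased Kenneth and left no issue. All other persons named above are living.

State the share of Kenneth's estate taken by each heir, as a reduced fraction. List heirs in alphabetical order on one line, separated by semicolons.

Albert 1/9; Diana 1/9; George 1/9; Harriet 1/9; Isaac 1/9; Nora 1/9; Tessa 1/3

There is no surviving spouse, so the entire estate passes to Kenneth's descendants per capita at each generation.
At generation 1 (Edmund, Tessa, Fiona) there are 3 shares of (1)/3 = 1/3 each.
Living: Tessa — each takes 1/3.
Deceased: Edmund and Fiona. Their combined 2/3 is pooled and carried to generation 2.
At generation 2 (Albert, Isaac, Harriet, George, Nora, Diana) there are 6 shares of (2/3)/6 = 1/9 each.
Living: Albert, Isaac, Harriet, George, Nora, and Diana — each takes 1/9.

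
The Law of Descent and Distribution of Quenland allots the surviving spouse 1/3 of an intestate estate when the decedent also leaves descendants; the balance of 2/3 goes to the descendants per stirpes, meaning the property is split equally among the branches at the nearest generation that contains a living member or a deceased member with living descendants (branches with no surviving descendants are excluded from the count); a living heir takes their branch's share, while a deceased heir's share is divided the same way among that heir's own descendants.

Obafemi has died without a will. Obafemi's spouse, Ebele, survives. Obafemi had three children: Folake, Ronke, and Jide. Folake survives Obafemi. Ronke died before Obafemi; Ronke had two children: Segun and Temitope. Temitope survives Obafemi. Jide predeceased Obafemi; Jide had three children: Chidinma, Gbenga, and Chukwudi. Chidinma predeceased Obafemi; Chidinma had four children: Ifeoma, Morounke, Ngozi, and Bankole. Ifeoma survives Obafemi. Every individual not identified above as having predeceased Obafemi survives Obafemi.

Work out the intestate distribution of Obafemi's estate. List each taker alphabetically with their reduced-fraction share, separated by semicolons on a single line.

Bankole 1/54; Chukwudi 2/27; Ebele 1/3; Folake 2/9; Gbenga 2/27; Ifeoma 1/54; Morounke 1/54; Ngozi 1/54; Segun 1/9; Temitope 1/9

Ebele, as surviving spouse, takes 1/3.
The remaining 2/3 passes to Obafemi's descendants per stirpes.
The 2/3 is divided into 3 equal shares of 2/9 among Folake, Ronke, Jide.
Folake is living and takes 2/9.
Ronke predeceased; the 2/9 allotted to Ronke's branch passes to Ronke's issue by representation.
The 2/9 is divided into 2 equal shares of 1/9 among Segun, Temitope.
Segun is living and takes 1/9.
Temitope is living and takes 1/9.
Jide predeceased; the 2/9 allotted to Jide's branch passes to Jide's issue by representation.
The 2/9 is divided into 3 equal shares of 2/27 among Chidinma, Gbenga, Chukwudi.
Chidinma predeceased; the 2/27 allotted to Chidinma's branch passes to Chidinma's issue by representation.
The 2/27 is divided into 4 equal shares of 1/54 among Ifeoma, Morounke, Ngozi, Bankole.
Ifeoma is living and takes 1/54.
Morounke is living and takes 1/54.
Ngozi is living and takes 1/54.
Bankole is living and takes 1/54.
Gbenga is living and takes 2/27.
Chukwudi is living and takes 2/27.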